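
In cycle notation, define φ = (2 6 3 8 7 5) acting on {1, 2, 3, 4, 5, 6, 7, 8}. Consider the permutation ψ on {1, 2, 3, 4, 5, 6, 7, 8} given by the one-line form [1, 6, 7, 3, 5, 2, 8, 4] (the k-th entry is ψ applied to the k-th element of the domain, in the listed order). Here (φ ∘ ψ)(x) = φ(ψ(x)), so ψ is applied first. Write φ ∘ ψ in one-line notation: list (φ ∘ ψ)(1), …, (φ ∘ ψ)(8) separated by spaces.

1 3 5 8 2 6 7 4

(φ ∘ ψ)(x) = φ(ψ(x)). Computing each image: φ(ψ(1)) = φ(1) = 1, φ(ψ(2)) = φ(6) = 3, φ(ψ(3)) = φ(7) = 5, φ(ψ(4)) = φ(3) = 8, φ(ψ(5)) = φ(5) = 2, φ(ψ(6)) = φ(2) = 6, φ(ψ(7)) = φ(8) = 7, φ(ψ(8)) = φ(4) = 4.
Hence φ ∘ ψ = [1 3 5 8 2 6 7 4].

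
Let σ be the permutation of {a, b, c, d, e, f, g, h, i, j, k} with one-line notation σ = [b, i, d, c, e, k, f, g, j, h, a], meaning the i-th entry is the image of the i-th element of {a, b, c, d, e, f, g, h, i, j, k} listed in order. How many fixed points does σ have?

The fixed points (elements with σ(x) = x) are {e}, so there is 1.

1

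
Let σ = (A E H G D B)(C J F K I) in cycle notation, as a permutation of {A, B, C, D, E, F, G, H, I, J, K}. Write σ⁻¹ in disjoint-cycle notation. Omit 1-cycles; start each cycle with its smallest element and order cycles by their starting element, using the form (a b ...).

If σ sends a → b within a cycle, σ⁻¹ sends b → a; equivalently, reverse each cycle.
After reversing and putting each cycle's least element first, σ⁻¹ = (A B D G H E)(C I K F J).

(A B D G H E)(C I K F J)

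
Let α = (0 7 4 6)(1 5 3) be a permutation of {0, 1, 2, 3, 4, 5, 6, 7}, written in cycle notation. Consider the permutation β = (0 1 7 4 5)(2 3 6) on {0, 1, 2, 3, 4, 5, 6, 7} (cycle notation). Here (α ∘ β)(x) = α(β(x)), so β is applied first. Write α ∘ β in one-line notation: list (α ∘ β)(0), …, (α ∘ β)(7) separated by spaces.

(α ∘ β)(x) = α(β(x)). Computing each image: α(β(0)) = α(1) = 5, α(β(1)) = α(7) = 4, α(β(2)) = α(3) = 1, α(β(3)) = α(6) = 0, α(β(4)) = α(5) = 3, α(β(5)) = α(0) = 7, α(β(6)) = α(2) = 2, α(β(7)) = α(4) = 6.
Hence α ∘ β = [5 4 1 0 3 7 2 6].

5 4 1 0 3 7 2 6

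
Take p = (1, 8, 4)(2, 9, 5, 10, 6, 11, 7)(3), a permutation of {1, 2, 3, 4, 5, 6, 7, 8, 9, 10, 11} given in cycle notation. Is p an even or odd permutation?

The cycle lengths are 7, 3, 1.
A cycle of length ℓ contributes ℓ−1 transpositions, so p is a product of 6 + 2 = 8 transpositions — even.

even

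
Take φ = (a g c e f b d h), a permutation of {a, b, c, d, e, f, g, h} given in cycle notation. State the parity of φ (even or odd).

The cycle lengths are 8.
A cycle of length ℓ contributes ℓ−1 transpositions, so φ is a product of 7 transpositions — odd.

odd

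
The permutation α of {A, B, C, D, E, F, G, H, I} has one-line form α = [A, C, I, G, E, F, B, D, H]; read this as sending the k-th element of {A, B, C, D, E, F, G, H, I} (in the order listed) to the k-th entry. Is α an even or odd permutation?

odd

In disjoint-cycle form the cycle lengths are 6, 1, 1, 1.
A cycle is odd iff its length is even; α has 1 even-length cycle, so sgn(α) = (−1)^1 and α is odd.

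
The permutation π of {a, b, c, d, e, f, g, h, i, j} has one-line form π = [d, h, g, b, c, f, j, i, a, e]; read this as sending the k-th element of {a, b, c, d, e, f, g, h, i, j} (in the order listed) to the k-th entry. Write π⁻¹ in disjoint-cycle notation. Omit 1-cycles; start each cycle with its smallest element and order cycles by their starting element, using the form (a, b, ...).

The cycle decomposition of π is (a, d, b, h, i)(c, g, j, e).
The inverse reverses every cycle; in canonical form, π⁻¹ = (a, i, h, b, d)(c, e, j, g).

(a, i, h, b, d)(c, e, j, g)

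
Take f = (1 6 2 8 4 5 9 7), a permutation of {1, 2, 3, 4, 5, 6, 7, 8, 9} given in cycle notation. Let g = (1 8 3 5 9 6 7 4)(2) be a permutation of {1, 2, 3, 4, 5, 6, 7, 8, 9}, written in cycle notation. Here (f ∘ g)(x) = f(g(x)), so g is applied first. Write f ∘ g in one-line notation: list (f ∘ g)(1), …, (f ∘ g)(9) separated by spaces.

4 8 9 6 7 1 5 3 2

(f ∘ g)(x) = f(g(x)). Computing each image: f(g(1)) = f(8) = 4, f(g(2)) = f(2) = 8, f(g(3)) = f(5) = 9, f(g(4)) = f(1) = 6, f(g(5)) = f(9) = 7, f(g(6)) = f(7) = 1, f(g(7)) = f(4) = 5, f(g(8)) = f(3) = 3, f(g(9)) = f(6) = 2.
Hence f ∘ g = [4 8 9 6 7 1 5 3 2].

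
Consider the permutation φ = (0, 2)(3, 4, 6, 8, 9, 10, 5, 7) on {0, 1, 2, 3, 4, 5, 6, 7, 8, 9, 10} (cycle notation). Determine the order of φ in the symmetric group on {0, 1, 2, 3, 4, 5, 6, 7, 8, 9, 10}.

The disjoint cycles have lengths 8, 2, 1.
Since disjoint cycles commute, ord(φ) = lcm(8, 2) = 8.

8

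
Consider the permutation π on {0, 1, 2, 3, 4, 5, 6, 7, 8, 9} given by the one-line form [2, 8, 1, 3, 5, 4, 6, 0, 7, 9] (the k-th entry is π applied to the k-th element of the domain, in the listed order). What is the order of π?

Writing π as disjoint cycles, the cycle lengths are 5, 2, 1, 1, 1.
Since disjoint cycles commute, ord(π) = lcm(5, 2) = 10.

10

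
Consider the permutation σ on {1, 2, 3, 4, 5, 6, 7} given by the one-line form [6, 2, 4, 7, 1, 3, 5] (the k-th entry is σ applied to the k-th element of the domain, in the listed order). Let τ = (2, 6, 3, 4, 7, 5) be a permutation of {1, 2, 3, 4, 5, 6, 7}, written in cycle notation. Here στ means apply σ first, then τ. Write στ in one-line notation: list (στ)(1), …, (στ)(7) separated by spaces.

For each element, apply σ then τ: 1 → 6 → 3; 2 → 2 → 6; 3 → 4 → 7; 4 → 7 → 5; 5 → 1 → 1; 6 → 3 → 4; 7 → 5 → 2.
Collecting the images, στ = [3 6 7 5 1 4 2].

3 6 7 5 1 4 2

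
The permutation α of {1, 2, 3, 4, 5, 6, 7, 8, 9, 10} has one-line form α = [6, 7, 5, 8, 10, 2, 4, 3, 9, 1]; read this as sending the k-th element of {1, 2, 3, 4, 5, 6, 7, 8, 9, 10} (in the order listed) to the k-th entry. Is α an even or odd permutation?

even

In disjoint-cycle form the cycle lengths are 9, 1.
A cycle is odd iff its length is even; α has 0 even-length cycles, so sgn(α) = (−1)^0 and α is even.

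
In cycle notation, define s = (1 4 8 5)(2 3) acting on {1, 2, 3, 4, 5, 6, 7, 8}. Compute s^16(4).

4 lies in the 4-cycle (1 4 8 5).
Powers repeat with period 4 on this cycle, and 16 mod 4 = 0, so s^16(4) = s^0(4).
So s^16(4) = 4.

4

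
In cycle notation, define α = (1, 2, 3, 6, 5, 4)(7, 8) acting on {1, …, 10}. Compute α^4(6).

6 lies in the 6-cycle (1, 2, 3, 6, 5, 4).
Stepping 4 places around the cycle: 6 → 5 → 4 → 1 → 2.

2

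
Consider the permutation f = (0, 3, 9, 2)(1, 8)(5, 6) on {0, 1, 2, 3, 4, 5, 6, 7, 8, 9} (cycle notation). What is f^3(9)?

9 lies in the 4-cycle (0, 3, 9, 2).
Advancing 3 steps from 9: 9 → 2 → 0 → 3.

3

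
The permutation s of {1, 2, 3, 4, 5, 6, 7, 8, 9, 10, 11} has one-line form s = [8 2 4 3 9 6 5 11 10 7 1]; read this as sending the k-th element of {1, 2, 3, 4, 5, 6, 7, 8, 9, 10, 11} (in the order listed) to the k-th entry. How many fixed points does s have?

The fixed points (elements with s(x) = x) are {2, 6}, so there are 2.

2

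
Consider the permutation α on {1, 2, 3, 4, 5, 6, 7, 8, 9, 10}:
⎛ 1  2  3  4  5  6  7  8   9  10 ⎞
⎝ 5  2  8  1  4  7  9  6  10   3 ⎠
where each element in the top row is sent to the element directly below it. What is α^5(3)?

10

Tracing 3 → 8 → … returns to 3 after 6 steps, so 3 lies in a 6-cycle (3, 8, 6, 7, 9, 10).
Advancing 5 steps from 3: 3 → 8 → 6 → 7 → 9 → 10.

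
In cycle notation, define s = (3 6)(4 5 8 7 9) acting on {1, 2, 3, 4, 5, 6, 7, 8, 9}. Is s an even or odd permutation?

The cycle lengths are 5, 2, 1, 1.
A cycle is odd iff its length is even; s has 1 even-length cycle, so sgn(s) = (−1)^1 and s is odd.

odd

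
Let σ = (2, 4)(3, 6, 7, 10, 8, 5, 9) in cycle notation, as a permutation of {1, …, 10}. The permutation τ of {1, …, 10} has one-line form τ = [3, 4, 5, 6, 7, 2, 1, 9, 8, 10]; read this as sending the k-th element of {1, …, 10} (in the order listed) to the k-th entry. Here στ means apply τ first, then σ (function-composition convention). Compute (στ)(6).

First apply τ: τ(6) = 2, then σ(2) = 4. Thus (στ)(6) = 4.

4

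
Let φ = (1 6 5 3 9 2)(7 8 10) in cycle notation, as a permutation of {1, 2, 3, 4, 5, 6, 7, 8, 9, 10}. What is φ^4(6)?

6 lies in the 6-cycle (1 6 5 3 9 2).
Advancing 4 steps from 6: 6 → 5 → 3 → 9 → 2.

2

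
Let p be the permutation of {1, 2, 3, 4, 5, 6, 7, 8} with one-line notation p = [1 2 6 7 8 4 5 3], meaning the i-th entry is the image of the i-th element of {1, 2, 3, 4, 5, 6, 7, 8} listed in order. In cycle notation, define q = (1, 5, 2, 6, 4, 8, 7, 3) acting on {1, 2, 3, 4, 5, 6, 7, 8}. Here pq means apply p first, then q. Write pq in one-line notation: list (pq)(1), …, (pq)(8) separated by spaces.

5 6 4 3 7 8 2 1

For each element, apply p then q: 1 → 1 → 5; 2 → 2 → 6; 3 → 6 → 4; 4 → 7 → 3; 5 → 8 → 7; 6 → 4 → 8; 7 → 5 → 2; 8 → 3 → 1.
Collecting the images, pq = [5 6 4 3 7 8 2 1].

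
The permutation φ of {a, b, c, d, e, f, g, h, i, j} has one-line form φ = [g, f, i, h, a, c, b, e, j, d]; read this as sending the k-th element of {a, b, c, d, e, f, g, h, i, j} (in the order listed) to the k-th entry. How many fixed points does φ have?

No element satisfies φ(x) = x, so there are 0 fixed points.

0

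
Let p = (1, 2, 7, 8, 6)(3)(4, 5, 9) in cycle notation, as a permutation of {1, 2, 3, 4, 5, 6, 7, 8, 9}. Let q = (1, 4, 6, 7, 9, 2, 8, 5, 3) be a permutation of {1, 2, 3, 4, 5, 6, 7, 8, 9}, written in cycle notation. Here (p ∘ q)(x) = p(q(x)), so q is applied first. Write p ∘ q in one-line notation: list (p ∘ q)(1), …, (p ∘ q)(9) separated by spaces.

Chase each element through q then p: 1 → 4 → 5; 2 → 8 → 6; 3 → 1 → 2; 4 → 6 → 1; 5 → 3 → 3; 6 → 7 → 8; 7 → 9 → 4; 8 → 5 → 9; 9 → 2 → 7.
Collecting the images, p ∘ q = [5 6 2 1 3 8 4 9 7].

5 6 2 1 3 8 4 9 7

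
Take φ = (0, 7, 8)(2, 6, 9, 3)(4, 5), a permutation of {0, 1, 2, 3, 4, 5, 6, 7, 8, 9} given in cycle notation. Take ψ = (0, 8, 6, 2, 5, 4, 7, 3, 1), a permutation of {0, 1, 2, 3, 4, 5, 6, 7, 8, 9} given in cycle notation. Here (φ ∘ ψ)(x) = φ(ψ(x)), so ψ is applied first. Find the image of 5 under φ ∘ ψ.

5

ψ(5) = 4, then φ(4) = 5; composing gives (φ ∘ ψ)(5) = 5.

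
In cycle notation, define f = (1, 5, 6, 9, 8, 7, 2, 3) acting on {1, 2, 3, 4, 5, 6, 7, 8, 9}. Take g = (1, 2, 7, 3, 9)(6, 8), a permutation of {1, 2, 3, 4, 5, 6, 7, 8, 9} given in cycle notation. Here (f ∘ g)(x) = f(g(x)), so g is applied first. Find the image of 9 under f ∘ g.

First apply g: g(9) = 1, then f(1) = 5. Thus (f ∘ g)(9) = 5.

5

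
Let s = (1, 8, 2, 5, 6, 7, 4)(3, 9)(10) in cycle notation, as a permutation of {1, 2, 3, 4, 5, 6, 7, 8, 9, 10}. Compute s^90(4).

4 lies in the 7-cycle (1, 8, 2, 5, 6, 7, 4).
Powers repeat with period 7 on this cycle, and 90 mod 7 = 6, so s^90(4) = s^6(4).
Stepping 6 places around the cycle: 4 → 1 → 8 → 2 → 5 → 6 → 7.

7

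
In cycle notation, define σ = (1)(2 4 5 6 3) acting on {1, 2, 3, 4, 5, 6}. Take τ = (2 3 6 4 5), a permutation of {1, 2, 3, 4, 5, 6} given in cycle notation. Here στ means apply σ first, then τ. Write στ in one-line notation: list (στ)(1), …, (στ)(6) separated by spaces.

(στ)(x) = τ(σ(x)). Computing each image: τ(σ(1)) = τ(1) = 1, τ(σ(2)) = τ(4) = 5, τ(σ(3)) = τ(2) = 3, τ(σ(4)) = τ(5) = 2, τ(σ(5)) = τ(6) = 4, τ(σ(6)) = τ(3) = 6.
Hence στ = [1 5 3 2 4 6].

1 5 3 2 4 6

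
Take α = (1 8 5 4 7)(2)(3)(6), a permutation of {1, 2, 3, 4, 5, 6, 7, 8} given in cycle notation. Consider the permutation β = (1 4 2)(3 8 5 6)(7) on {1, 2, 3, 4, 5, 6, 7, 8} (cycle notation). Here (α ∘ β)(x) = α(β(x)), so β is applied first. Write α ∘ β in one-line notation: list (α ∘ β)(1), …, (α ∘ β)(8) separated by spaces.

Chase each element through β then α: 1 → 4 → 7; 2 → 1 → 8; 3 → 8 → 5; 4 → 2 → 2; 5 → 6 → 6; 6 → 3 → 3; 7 → 7 → 1; 8 → 5 → 4.
So α ∘ β in one-line form is 7 8 5 2 6 3 1 4.

7 8 5 2 6 3 1 4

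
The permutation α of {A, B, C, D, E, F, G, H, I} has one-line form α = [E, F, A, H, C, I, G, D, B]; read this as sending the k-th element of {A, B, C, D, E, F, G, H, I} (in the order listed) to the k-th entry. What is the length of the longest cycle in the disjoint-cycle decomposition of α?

3

Decomposing into disjoint cycles gives (A, E, C)(B, F, I)(D, H); the longest has length 3.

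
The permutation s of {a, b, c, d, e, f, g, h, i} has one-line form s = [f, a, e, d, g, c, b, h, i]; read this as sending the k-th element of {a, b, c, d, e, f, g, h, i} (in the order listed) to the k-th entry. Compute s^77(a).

b

Tracing a → f → … returns to a after 6 steps, so a lies in a 6-cycle (a, f, c, e, g, b).
On a 6-cycle, s^6 is the identity, so s^77 = s^5 there (77 ≡ 5 mod 6).
Advancing 5 steps from a: a → f → c → e → g → b.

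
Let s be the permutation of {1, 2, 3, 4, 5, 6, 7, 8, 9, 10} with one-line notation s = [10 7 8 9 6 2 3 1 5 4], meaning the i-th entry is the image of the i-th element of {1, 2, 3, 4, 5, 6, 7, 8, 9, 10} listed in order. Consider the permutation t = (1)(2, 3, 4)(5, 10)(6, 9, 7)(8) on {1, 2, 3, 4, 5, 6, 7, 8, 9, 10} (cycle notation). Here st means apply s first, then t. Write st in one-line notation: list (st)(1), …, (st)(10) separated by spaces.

(st)(x) = t(s(x)). Computing each image: t(s(1)) = t(10) = 5, t(s(2)) = t(7) = 6, t(s(3)) = t(8) = 8, t(s(4)) = t(9) = 7, t(s(5)) = t(6) = 9, t(s(6)) = t(2) = 3, t(s(7)) = t(3) = 4, t(s(8)) = t(1) = 1, t(s(9)) = t(5) = 10, t(s(10)) = t(4) = 2.
Hence st = [5 6 8 7 9 3 4 1 10 2].

5 6 8 7 9 3 4 1 10 2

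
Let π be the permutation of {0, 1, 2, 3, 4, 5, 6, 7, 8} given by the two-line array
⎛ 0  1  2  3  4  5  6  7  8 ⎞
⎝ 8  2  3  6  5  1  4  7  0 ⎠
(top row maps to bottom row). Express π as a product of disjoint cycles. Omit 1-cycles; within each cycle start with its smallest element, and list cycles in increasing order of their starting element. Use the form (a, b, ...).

(0, 8)(1, 2, 3, 6, 4, 5)

Start at 0 and follow images: 0 → 8 → 0, giving the cycle (0, 8).
Continuing from each remaining unvisited element yields (0, 8)(1, 2, 3, 6, 4, 5).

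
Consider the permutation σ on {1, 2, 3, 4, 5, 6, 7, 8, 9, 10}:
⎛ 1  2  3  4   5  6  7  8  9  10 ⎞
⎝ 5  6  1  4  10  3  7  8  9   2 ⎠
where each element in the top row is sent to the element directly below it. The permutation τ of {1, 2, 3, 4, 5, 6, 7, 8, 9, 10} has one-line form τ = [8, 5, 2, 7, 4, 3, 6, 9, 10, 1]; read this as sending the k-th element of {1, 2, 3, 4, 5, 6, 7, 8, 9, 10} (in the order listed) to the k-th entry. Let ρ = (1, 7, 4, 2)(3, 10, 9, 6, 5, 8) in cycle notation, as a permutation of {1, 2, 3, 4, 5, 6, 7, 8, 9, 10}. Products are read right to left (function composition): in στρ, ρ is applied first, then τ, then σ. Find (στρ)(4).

10

(στρ)(4) = σ(τ(ρ(4))). ρ(4) = 2, then τ(2) = 5, then σ(5) = 10, so the result is 10.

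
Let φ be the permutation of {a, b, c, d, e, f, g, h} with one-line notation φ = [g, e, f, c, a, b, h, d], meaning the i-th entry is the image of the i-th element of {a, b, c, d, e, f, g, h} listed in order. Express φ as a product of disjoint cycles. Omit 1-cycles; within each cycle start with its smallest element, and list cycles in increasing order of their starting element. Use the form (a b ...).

(a g h d c f b e)

Iterating φ from a gives a → g → h → d → c → f → b → e → a; that is the 8-cycle (a g h d c f b e).
Repeating from the next unused element and collecting all non-trivial cycles gives (a g h d c f b e).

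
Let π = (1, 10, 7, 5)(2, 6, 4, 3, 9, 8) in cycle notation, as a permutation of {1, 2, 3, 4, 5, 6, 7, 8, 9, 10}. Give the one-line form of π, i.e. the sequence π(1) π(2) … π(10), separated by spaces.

10 6 9 3 1 4 5 2 8 7

Image by image: 1↦10, 2↦6, 3↦9, 4↦3, 5↦1, 6↦4, 7↦5, 8↦2, 9↦8, 10↦7.
So the one-line form is 10 6 9 3 1 4 5 2 8 7.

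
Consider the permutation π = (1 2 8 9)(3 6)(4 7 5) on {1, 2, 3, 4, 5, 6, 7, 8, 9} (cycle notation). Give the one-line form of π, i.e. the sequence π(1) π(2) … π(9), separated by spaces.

2 8 6 7 4 3 5 9 1

Image by image: 1→2, 2→8, 3→6, 4→7, 5→4, 6→3, 7→5, 8→9, 9→1.
So the one-line form is 2 8 6 7 4 3 5 9 1.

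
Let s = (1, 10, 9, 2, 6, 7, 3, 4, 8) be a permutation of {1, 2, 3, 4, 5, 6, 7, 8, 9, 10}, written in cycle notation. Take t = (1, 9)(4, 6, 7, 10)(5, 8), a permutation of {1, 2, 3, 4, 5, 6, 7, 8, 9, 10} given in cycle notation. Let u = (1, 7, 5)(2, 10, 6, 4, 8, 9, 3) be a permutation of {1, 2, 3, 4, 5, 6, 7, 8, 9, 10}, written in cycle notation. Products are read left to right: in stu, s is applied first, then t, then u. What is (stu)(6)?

6

(stu)(6) = u(t(s(6))). s(6) = 7, then t(7) = 10, then u(10) = 6, so the result is 6.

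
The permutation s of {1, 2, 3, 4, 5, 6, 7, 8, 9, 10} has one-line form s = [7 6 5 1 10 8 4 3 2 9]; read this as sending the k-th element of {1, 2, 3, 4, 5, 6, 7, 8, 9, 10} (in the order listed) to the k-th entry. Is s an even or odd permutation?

In disjoint-cycle form the cycle lengths are 7, 3.
A cycle is odd iff its length is even; s has 0 even-length cycles, so sgn(s) = (−1)^0 and s is even.

even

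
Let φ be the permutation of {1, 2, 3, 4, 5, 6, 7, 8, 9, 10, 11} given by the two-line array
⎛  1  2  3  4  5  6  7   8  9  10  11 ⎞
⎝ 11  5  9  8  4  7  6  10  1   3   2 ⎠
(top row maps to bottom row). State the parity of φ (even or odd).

odd

In disjoint-cycle form the cycle lengths are 9, 2.
A cycle of length ℓ contributes ℓ−1 transpositions, so φ is a product of 8 + 1 = 9 transpositions — odd.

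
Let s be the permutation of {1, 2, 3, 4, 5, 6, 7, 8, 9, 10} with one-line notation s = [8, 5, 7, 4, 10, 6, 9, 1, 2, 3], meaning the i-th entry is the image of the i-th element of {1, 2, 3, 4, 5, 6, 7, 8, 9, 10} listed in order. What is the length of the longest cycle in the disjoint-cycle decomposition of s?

6

Decomposing into disjoint cycles gives (1, 8)(2, 5, 10, 3, 7, 9); the longest has length 6.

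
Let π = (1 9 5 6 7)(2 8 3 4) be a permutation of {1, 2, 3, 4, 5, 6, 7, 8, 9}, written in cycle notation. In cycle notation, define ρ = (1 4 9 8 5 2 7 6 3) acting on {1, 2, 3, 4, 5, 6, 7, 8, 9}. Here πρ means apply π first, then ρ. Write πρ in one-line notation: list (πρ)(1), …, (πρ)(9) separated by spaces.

(πρ)(x) = ρ(π(x)). Computing each image: ρ(π(1)) = ρ(9) = 8, ρ(π(2)) = ρ(8) = 5, ρ(π(3)) = ρ(4) = 9, ρ(π(4)) = ρ(2) = 7, ρ(π(5)) = ρ(6) = 3, ρ(π(6)) = ρ(7) = 6, ρ(π(7)) = ρ(1) = 4, ρ(π(8)) = ρ(3) = 1, ρ(π(9)) = ρ(5) = 2.
Hence πρ = [8 5 9 7 3 6 4 1 2].

8 5 9 7 3 6 4 1 2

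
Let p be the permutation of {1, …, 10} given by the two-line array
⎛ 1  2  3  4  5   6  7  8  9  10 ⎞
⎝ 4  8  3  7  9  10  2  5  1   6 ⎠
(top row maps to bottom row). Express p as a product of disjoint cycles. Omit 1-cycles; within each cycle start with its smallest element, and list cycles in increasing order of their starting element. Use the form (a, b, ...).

Iterating p from 1 gives 1 → 4 → 7 → 2 → 8 → 5 → 9 → 1; that is the 7-cycle (1, 4, 7, 2, 8, 5, 9).
Repeating from the next unused element and collecting all non-trivial cycles gives (1, 4, 7, 2, 8, 5, 9)(6, 10).

(1, 4, 7, 2, 8, 5, 9)(6, 10)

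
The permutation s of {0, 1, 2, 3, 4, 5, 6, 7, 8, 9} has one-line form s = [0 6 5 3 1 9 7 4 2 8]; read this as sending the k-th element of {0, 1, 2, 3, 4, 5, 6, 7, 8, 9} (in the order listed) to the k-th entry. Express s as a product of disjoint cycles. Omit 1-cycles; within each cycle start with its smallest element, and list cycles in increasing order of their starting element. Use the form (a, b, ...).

From 1: 1 → 6 → 7 → 4 → 1, closing the cycle (1, 6, 7, 4).
Repeating from the next unused element and collecting all non-trivial cycles gives (1, 6, 7, 4)(2, 5, 9, 8).

(1, 6, 7, 4)(2, 5, 9, 8)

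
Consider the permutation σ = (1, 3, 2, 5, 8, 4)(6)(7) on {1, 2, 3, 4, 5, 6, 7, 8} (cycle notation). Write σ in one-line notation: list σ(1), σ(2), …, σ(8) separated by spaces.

Image by image: 1→3, 2→5, 3→2, 4→1, 5→8, 6→6, 7→7, 8→4.
So the one-line form is 3 5 2 1 8 6 7 4.

3 5 2 1 8 6 7 4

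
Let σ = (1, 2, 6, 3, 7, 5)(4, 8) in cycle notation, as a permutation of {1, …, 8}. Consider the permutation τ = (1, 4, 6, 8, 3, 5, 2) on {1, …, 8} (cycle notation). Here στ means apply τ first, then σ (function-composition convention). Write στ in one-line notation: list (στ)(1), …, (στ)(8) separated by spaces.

(στ)(x) = σ(τ(x)). Computing each image: σ(τ(1)) = σ(4) = 8, σ(τ(2)) = σ(1) = 2, σ(τ(3)) = σ(5) = 1, σ(τ(4)) = σ(6) = 3, σ(τ(5)) = σ(2) = 6, σ(τ(6)) = σ(8) = 4, σ(τ(7)) = σ(7) = 5, σ(τ(8)) = σ(3) = 7.
Hence στ = [8 2 1 3 6 4 5 7].

8 2 1 3 6 4 5 7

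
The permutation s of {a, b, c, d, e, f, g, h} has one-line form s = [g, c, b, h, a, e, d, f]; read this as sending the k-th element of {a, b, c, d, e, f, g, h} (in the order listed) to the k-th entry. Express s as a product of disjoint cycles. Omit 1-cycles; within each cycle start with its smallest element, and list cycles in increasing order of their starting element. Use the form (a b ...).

(a g d h f e)(b c)

Start at a and follow images: a → g → d → h → f → e → a, giving the cycle (a g d h f e).
Repeating from the next unused element and collecting all non-trivial cycles gives (a g d h f e)(b c).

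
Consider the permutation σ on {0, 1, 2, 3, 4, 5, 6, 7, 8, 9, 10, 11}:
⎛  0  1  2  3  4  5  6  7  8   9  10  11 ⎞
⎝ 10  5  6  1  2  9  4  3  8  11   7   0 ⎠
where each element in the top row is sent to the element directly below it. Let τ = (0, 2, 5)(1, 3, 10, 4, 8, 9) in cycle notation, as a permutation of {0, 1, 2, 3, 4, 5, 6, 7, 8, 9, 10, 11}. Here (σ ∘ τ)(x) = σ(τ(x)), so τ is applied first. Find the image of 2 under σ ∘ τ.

τ(2) = 5, then σ(5) = 9; composing gives (σ ∘ τ)(2) = 9.

9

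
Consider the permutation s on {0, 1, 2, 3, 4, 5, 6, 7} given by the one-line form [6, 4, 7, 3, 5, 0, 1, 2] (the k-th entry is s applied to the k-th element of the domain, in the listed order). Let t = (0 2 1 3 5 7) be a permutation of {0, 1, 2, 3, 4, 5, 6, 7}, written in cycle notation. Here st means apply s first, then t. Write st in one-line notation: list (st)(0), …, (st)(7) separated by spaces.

6 4 0 5 7 2 3 1

Chase each element through s then t: 0 → 6 → 6; 1 → 4 → 4; 2 → 7 → 0; 3 → 3 → 5; 4 → 5 → 7; 5 → 0 → 2; 6 → 1 → 3; 7 → 2 → 1.
So st in one-line form is 6 4 0 5 7 2 3 1.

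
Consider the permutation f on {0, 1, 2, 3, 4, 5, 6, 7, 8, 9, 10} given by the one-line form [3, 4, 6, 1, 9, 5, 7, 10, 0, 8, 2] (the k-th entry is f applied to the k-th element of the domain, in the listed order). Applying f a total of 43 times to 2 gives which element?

10

Tracing 2 → 6 → … returns to 2 after 4 steps, so 2 lies in a 4-cycle (2 6 7 10).
Powers repeat with period 4 on this cycle, and 43 mod 4 = 3, so f^43(2) = f^3(2).
Advancing 3 steps from 2: 2 → 6 → 7 → 10.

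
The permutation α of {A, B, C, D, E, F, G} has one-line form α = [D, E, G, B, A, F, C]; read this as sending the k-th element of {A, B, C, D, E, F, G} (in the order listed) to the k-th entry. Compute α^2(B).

A

Tracing B → E → … returns to B after 4 steps, so B lies in a 4-cycle (A D B E).
Advancing 2 steps from B: B → E → A.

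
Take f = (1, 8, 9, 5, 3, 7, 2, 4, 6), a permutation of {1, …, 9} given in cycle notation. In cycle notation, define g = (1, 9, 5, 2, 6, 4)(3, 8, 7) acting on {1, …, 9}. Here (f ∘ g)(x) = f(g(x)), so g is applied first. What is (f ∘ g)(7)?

(f ∘ g)(7) = f(g(7)). g(7) = 3, then f(3) = 7. So (f ∘ g)(7) = 7.

7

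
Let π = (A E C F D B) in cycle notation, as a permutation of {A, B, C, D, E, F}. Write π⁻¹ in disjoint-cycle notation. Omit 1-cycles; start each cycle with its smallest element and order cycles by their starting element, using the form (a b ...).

If π sends a → b within a cycle, π⁻¹ sends b → a; equivalently, reverse each cycle.
After reversing and putting each cycle's least element first, π⁻¹ = (A B D F C E).

(A B D F C E)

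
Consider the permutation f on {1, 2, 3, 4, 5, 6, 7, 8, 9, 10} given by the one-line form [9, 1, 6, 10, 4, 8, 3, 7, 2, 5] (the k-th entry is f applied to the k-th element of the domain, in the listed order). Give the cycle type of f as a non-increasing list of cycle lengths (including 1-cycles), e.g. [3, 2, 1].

The disjoint cycles are (1, 9, 2)(3, 6, 8, 7)(4, 10, 5), with lengths 4, 3, 3 in non-increasing order.

[4, 3, 3]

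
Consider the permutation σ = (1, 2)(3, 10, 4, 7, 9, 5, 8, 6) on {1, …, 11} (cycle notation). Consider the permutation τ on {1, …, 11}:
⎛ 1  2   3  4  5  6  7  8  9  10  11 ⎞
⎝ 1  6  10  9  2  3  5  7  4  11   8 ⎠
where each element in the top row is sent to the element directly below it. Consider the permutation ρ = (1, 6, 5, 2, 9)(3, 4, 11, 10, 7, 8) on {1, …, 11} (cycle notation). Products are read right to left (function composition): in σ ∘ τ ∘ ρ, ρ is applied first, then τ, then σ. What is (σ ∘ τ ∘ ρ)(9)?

2

(σ ∘ τ ∘ ρ)(9) = σ(τ(ρ(9))). ρ(9) = 1, then τ(1) = 1, then σ(1) = 2, so the result is 2.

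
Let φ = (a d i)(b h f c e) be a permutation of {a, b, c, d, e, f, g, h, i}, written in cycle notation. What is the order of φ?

15

The disjoint cycles have lengths 5, 3, 1.
The order is lcm(5, 3) = 15.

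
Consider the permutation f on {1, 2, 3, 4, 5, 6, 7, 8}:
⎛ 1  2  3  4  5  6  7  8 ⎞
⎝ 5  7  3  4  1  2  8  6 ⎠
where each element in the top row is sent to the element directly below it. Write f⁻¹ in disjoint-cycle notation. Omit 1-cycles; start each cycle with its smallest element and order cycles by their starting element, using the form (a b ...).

(1 5)(2 6 8 7)

The cycle decomposition of f is (1 5)(2 7 8 6).
Reversing each cycle (and rotating so the smallest element leads) gives f⁻¹ = (1 5)(2 6 8 7).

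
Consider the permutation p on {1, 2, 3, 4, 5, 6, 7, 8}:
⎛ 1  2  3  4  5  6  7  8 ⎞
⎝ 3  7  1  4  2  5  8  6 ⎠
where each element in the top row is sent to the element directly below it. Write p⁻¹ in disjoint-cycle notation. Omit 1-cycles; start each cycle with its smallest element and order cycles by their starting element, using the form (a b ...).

(1 3)(2 5 6 8 7)

The cycle decomposition of p is (1 3)(2 7 8 6 5).
The inverse reverses every cycle; in canonical form, p⁻¹ = (1 3)(2 5 6 8 7).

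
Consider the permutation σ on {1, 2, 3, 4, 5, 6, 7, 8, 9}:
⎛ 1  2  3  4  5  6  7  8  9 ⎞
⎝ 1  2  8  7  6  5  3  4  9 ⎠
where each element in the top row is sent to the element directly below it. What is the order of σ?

4

Decomposing into disjoint cycles gives cycle lengths 4, 2, 1, 1, 1.
The order is lcm(4, 2) = 4.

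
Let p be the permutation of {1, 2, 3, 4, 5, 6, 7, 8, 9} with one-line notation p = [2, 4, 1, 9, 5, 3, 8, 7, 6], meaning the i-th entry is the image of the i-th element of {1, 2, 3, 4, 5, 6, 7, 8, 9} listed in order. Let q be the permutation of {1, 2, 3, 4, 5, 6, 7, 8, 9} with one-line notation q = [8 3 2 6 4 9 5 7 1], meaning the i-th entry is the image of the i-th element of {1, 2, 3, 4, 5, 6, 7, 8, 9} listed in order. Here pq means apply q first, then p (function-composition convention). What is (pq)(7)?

5

(pq)(7) = p(q(7)). q(7) = 5, then p(5) = 5. So (pq)(7) = 5.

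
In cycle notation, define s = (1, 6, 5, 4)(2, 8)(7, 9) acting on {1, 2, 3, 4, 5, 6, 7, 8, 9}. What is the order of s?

4

The cycle type of s is (4, 2, 2, 1).
The order of s is the least common multiple of its cycle lengths: lcm(4, 2, 2) = 4.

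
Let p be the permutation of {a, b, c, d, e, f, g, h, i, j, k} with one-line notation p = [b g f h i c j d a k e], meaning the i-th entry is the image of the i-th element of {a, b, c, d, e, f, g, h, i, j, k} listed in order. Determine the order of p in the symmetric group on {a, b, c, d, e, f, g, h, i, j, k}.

14

The disjoint-cycle form of p has cycle lengths 7, 2, 2.
Since disjoint cycles commute, ord(p) = lcm(7, 2, 2) = 14.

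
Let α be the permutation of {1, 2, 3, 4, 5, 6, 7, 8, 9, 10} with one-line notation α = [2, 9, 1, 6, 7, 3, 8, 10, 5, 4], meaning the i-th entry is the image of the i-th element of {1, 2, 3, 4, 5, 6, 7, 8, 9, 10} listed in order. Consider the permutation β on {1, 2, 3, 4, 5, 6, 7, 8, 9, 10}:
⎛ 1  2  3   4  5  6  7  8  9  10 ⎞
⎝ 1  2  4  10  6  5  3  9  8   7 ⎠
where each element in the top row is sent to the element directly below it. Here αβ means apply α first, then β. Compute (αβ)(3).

1

(αβ)(3) = β(α(3)). α(3) = 1, then β(1) = 1. So (αβ)(3) = 1.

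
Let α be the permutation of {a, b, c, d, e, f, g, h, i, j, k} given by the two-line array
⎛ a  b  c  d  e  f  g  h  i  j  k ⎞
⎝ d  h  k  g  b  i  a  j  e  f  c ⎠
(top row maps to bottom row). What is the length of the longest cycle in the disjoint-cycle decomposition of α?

6

Decomposing into disjoint cycles gives (a, d, g)(b, h, j, f, i, e)(c, k); the longest has length 6.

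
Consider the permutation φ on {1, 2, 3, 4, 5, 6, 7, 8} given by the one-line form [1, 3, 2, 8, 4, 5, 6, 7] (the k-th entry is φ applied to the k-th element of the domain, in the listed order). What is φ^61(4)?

Tracing 4 → 8 → … returns to 4 after 5 steps, so 4 lies in a 5-cycle (4, 8, 7, 6, 5).
Powers repeat with period 5 on this cycle, and 61 mod 5 = 1, so φ^61(4) = φ^1(4).
Advancing 1 step from 4: 4 → 8.

8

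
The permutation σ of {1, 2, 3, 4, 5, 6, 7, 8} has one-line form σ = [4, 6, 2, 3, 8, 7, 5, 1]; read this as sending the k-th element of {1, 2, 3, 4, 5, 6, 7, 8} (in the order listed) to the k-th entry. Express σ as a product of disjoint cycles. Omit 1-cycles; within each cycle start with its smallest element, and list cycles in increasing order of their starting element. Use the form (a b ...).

(1 4 3 2 6 7 5 8)

Iterating σ from 1 gives 1 → 4 → 3 → 2 → 6 → 7 → 5 → 8 → 1; that is the 8-cycle (1 4 3 2 6 7 5 8).
Continuing from each remaining unvisited element yields (1 4 3 2 6 7 5 8).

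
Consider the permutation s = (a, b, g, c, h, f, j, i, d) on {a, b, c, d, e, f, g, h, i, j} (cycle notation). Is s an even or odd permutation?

The cycle lengths are 9, 1.
A cycle of length ℓ contributes ℓ−1 transpositions, so s is a product of 8 transpositions — even.

even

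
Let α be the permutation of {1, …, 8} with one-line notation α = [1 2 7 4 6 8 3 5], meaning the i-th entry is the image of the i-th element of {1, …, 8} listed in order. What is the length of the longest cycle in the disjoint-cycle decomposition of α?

3

Decomposing into disjoint cycles gives (3, 7)(5, 6, 8); the longest has length 3.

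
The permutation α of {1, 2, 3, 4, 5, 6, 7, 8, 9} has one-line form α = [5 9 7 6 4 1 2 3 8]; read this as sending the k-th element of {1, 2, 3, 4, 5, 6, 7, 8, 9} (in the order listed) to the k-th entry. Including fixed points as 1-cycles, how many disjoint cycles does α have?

2

The cycle decomposition is (1 5 4 6)(2 9 8 3 7), which has 2 cycles (counting 1-cycles).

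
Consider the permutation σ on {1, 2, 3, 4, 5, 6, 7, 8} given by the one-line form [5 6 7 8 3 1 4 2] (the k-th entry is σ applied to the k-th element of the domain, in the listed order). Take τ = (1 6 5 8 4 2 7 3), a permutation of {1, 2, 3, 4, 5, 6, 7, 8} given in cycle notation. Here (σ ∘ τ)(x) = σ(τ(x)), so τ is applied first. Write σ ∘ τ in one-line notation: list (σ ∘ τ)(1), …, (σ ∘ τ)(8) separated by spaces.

1 4 5 6 2 3 7 8

(σ ∘ τ)(x) = σ(τ(x)). Computing each image: σ(τ(1)) = σ(6) = 1, σ(τ(2)) = σ(7) = 4, σ(τ(3)) = σ(1) = 5, σ(τ(4)) = σ(2) = 6, σ(τ(5)) = σ(8) = 2, σ(τ(6)) = σ(5) = 3, σ(τ(7)) = σ(3) = 7, σ(τ(8)) = σ(4) = 8.
Hence σ ∘ τ = [1 4 5 6 2 3 7 8].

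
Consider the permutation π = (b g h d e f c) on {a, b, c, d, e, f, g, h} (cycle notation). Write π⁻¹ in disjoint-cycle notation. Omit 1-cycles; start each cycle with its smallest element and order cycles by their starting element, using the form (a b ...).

The inverse reverses each cycle.
Reversing each cycle of π and rotating so the smallest element leads gives (b c f e d h g).

(b c f e d h g)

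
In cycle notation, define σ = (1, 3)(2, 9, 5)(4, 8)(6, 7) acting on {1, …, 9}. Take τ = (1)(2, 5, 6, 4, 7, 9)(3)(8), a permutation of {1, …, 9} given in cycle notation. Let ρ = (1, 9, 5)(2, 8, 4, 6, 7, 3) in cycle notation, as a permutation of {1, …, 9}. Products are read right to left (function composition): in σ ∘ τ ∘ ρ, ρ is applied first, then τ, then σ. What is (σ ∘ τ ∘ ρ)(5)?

Chase 5: ρ(5) = 1; τ(1) = 1; σ(1) = 3. Hence (σ ∘ τ ∘ ρ)(5) = 3.

3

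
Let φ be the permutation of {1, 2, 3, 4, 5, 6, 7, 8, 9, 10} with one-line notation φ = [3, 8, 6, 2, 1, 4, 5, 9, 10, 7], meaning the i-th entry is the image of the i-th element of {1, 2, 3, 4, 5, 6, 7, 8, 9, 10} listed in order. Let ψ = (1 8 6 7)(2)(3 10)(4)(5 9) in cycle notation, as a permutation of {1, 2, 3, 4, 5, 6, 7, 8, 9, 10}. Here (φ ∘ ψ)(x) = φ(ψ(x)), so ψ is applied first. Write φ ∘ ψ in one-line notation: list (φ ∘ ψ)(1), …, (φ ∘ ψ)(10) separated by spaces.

For each element, apply ψ then φ: 1 → 8 → 9; 2 → 2 → 8; 3 → 10 → 7; 4 → 4 → 2; 5 → 9 → 10; 6 → 7 → 5; 7 → 1 → 3; 8 → 6 → 4; 9 → 5 → 1; 10 → 3 → 6.
So φ ∘ ψ in one-line form is 9 8 7 2 10 5 3 4 1 6.

9 8 7 2 10 5 3 4 1 6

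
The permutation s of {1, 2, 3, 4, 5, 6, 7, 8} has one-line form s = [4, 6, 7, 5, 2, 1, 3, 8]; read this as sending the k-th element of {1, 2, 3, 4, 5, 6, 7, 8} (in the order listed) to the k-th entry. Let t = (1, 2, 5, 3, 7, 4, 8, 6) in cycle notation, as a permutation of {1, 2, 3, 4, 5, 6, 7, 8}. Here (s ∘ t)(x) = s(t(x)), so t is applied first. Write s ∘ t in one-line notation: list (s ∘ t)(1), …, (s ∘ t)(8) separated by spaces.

6 2 3 8 7 4 5 1

(s ∘ t)(x) = s(t(x)). Computing each image: s(t(1)) = s(2) = 6, s(t(2)) = s(5) = 2, s(t(3)) = s(7) = 3, s(t(4)) = s(8) = 8, s(t(5)) = s(3) = 7, s(t(6)) = s(1) = 4, s(t(7)) = s(4) = 5, s(t(8)) = s(6) = 1.
Hence s ∘ t = [6 2 3 8 7 4 5 1].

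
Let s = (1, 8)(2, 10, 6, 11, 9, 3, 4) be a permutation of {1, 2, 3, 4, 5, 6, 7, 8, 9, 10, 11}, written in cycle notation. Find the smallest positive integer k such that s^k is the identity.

The cycle type of s is (7, 2, 1, 1).
Since disjoint cycles commute, ord(s) = lcm(7, 2) = 14.

14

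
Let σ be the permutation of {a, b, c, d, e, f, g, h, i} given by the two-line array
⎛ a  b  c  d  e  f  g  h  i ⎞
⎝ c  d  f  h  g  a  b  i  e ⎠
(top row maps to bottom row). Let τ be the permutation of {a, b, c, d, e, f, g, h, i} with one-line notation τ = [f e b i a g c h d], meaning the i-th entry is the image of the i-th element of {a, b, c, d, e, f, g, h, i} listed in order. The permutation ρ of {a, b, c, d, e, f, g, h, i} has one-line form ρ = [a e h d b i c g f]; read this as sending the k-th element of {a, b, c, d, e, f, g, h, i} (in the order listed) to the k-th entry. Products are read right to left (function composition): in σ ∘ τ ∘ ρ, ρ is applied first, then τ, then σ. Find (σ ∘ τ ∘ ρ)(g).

d

Apply the permutations in order: ρ(g) = c, then τ(c) = b, then σ(b) = d. So (σ ∘ τ ∘ ρ)(g) = d.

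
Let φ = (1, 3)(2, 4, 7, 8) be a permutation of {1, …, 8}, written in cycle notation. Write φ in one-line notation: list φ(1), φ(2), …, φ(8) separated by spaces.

3 4 1 7 5 6 8 2

Each element maps to the next entry in its cycle (wrapping to the front): 1↦3, 2↦4, 3↦1, 4↦7, 5↦5, 6↦6, 7↦8, 8↦2.
Listing these in domain order gives 3 4 1 7 5 6 8 2.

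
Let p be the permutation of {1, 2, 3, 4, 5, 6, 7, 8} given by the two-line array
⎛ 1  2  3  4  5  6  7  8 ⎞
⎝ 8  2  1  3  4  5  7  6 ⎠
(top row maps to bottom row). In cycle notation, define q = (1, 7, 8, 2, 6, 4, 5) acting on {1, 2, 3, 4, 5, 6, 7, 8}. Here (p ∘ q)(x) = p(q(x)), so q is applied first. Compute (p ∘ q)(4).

First apply q: q(4) = 5, then p(5) = 4. Thus (p ∘ q)(4) = 4.

4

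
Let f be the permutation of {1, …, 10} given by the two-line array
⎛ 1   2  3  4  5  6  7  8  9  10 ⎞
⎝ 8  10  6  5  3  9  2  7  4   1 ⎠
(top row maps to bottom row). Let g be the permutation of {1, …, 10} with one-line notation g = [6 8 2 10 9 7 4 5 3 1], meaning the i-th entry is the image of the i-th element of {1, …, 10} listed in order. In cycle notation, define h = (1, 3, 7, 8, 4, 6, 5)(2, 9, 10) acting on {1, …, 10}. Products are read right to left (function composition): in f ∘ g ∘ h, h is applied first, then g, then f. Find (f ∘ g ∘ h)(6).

Apply the permutations in order: h(6) = 5, then g(5) = 9, then f(9) = 4. So (f ∘ g ∘ h)(6) = 4.

4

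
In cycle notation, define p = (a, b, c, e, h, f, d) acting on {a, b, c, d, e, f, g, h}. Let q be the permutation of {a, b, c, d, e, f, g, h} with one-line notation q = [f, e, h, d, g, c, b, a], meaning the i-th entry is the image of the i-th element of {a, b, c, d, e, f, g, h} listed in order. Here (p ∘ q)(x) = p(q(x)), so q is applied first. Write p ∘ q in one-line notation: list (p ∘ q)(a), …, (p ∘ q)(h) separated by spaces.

d h f a g e c b

(p ∘ q)(x) = p(q(x)). Computing each image: p(q(a)) = p(f) = d, p(q(b)) = p(e) = h, p(q(c)) = p(h) = f, p(q(d)) = p(d) = a, p(q(e)) = p(g) = g, p(q(f)) = p(c) = e, p(q(g)) = p(b) = c, p(q(h)) = p(a) = b.
Hence p ∘ q = [d h f a g e c b].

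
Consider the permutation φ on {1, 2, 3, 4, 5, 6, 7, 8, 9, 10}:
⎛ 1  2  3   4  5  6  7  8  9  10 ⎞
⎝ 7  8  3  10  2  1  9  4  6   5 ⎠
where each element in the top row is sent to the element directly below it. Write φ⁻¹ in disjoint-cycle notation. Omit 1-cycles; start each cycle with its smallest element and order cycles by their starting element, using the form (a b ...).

First write φ in disjoint cycles: (1 7 9 6)(2 8 4 10 5).
The inverse reverses every cycle; in canonical form, φ⁻¹ = (1 6 9 7)(2 5 10 4 8).

(1 6 9 7)(2 5 10 4 8)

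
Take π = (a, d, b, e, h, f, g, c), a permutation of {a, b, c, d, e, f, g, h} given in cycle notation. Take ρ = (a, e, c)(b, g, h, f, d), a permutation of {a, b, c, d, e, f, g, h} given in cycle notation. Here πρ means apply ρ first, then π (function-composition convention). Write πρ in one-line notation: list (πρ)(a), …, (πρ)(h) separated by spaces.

(πρ)(x) = π(ρ(x)). Computing each image: π(ρ(a)) = π(e) = h, π(ρ(b)) = π(g) = c, π(ρ(c)) = π(a) = d, π(ρ(d)) = π(b) = e, π(ρ(e)) = π(c) = a, π(ρ(f)) = π(d) = b, π(ρ(g)) = π(h) = f, π(ρ(h)) = π(f) = g.
Hence πρ = [h c d e a b f g].

h c d e a b f g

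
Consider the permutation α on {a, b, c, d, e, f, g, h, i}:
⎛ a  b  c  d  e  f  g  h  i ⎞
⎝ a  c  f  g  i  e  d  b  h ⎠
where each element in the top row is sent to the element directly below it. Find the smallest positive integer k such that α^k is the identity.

6

Decomposing into disjoint cycles gives cycle lengths 6, 2, 1.
The order is lcm(6, 2) = 6.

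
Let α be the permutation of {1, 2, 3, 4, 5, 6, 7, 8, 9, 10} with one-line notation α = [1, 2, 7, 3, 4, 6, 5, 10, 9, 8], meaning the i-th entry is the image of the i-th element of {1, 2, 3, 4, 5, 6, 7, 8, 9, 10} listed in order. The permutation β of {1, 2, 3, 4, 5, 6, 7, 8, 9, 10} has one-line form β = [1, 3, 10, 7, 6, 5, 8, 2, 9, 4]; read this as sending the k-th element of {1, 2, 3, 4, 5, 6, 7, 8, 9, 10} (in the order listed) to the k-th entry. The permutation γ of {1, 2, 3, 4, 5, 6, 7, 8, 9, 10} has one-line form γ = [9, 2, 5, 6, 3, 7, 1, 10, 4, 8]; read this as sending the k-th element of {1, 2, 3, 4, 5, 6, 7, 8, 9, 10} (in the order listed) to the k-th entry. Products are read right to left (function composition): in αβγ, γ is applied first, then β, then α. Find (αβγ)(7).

1

Apply the permutations in order: γ(7) = 1, then β(1) = 1, then α(1) = 1. So (αβγ)(7) = 1.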